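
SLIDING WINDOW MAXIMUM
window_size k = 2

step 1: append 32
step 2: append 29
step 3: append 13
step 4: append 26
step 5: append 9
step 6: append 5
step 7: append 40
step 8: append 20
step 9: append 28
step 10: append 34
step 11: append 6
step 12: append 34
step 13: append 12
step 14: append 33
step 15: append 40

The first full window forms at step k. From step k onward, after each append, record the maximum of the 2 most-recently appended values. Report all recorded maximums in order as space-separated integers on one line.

Answer: 32 29 26 26 9 40 40 28 34 34 34 34 33 40

Derivation:
step 1: append 32 -> window=[32] (not full yet)
step 2: append 29 -> window=[32, 29] -> max=32
step 3: append 13 -> window=[29, 13] -> max=29
step 4: append 26 -> window=[13, 26] -> max=26
step 5: append 9 -> window=[26, 9] -> max=26
step 6: append 5 -> window=[9, 5] -> max=9
step 7: append 40 -> window=[5, 40] -> max=40
step 8: append 20 -> window=[40, 20] -> max=40
step 9: append 28 -> window=[20, 28] -> max=28
step 10: append 34 -> window=[28, 34] -> max=34
step 11: append 6 -> window=[34, 6] -> max=34
step 12: append 34 -> window=[6, 34] -> max=34
step 13: append 12 -> window=[34, 12] -> max=34
step 14: append 33 -> window=[12, 33] -> max=33
step 15: append 40 -> window=[33, 40] -> max=40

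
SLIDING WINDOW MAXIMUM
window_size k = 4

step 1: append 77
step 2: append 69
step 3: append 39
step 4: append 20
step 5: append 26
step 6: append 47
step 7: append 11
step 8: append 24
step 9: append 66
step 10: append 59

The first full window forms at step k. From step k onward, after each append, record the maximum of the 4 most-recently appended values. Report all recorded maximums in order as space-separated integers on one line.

Answer: 77 69 47 47 47 66 66

Derivation:
step 1: append 77 -> window=[77] (not full yet)
step 2: append 69 -> window=[77, 69] (not full yet)
step 3: append 39 -> window=[77, 69, 39] (not full yet)
step 4: append 20 -> window=[77, 69, 39, 20] -> max=77
step 5: append 26 -> window=[69, 39, 20, 26] -> max=69
step 6: append 47 -> window=[39, 20, 26, 47] -> max=47
step 7: append 11 -> window=[20, 26, 47, 11] -> max=47
step 8: append 24 -> window=[26, 47, 11, 24] -> max=47
step 9: append 66 -> window=[47, 11, 24, 66] -> max=66
step 10: append 59 -> window=[11, 24, 66, 59] -> max=66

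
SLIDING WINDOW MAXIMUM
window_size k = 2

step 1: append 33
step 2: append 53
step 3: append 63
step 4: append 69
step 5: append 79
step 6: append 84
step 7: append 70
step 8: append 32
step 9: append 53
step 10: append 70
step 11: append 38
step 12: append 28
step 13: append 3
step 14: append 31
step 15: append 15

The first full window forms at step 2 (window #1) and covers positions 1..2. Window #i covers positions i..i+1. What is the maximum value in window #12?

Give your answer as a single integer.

step 1: append 33 -> window=[33] (not full yet)
step 2: append 53 -> window=[33, 53] -> max=53
step 3: append 63 -> window=[53, 63] -> max=63
step 4: append 69 -> window=[63, 69] -> max=69
step 5: append 79 -> window=[69, 79] -> max=79
step 6: append 84 -> window=[79, 84] -> max=84
step 7: append 70 -> window=[84, 70] -> max=84
step 8: append 32 -> window=[70, 32] -> max=70
step 9: append 53 -> window=[32, 53] -> max=53
step 10: append 70 -> window=[53, 70] -> max=70
step 11: append 38 -> window=[70, 38] -> max=70
step 12: append 28 -> window=[38, 28] -> max=38
step 13: append 3 -> window=[28, 3] -> max=28
Window #12 max = 28

Answer: 28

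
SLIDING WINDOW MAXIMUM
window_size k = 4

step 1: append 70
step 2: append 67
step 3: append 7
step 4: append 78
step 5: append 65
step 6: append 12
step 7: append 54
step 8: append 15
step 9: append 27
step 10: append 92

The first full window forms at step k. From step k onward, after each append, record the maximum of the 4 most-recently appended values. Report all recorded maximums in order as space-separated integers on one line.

step 1: append 70 -> window=[70] (not full yet)
step 2: append 67 -> window=[70, 67] (not full yet)
step 3: append 7 -> window=[70, 67, 7] (not full yet)
step 4: append 78 -> window=[70, 67, 7, 78] -> max=78
step 5: append 65 -> window=[67, 7, 78, 65] -> max=78
step 6: append 12 -> window=[7, 78, 65, 12] -> max=78
step 7: append 54 -> window=[78, 65, 12, 54] -> max=78
step 8: append 15 -> window=[65, 12, 54, 15] -> max=65
step 9: append 27 -> window=[12, 54, 15, 27] -> max=54
step 10: append 92 -> window=[54, 15, 27, 92] -> max=92

Answer: 78 78 78 78 65 54 92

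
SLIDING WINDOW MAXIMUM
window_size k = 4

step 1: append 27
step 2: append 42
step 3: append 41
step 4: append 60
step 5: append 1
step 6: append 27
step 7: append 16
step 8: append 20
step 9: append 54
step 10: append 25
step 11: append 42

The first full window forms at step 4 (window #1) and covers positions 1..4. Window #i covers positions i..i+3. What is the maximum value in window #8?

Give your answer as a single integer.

Answer: 54

Derivation:
step 1: append 27 -> window=[27] (not full yet)
step 2: append 42 -> window=[27, 42] (not full yet)
step 3: append 41 -> window=[27, 42, 41] (not full yet)
step 4: append 60 -> window=[27, 42, 41, 60] -> max=60
step 5: append 1 -> window=[42, 41, 60, 1] -> max=60
step 6: append 27 -> window=[41, 60, 1, 27] -> max=60
step 7: append 16 -> window=[60, 1, 27, 16] -> max=60
step 8: append 20 -> window=[1, 27, 16, 20] -> max=27
step 9: append 54 -> window=[27, 16, 20, 54] -> max=54
step 10: append 25 -> window=[16, 20, 54, 25] -> max=54
step 11: append 42 -> window=[20, 54, 25, 42] -> max=54
Window #8 max = 54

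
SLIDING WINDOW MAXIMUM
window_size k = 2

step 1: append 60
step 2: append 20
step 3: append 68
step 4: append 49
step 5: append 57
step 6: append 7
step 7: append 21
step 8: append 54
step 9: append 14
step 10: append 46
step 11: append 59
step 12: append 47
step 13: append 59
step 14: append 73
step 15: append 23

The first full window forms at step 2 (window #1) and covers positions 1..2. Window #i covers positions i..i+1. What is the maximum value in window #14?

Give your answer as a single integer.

step 1: append 60 -> window=[60] (not full yet)
step 2: append 20 -> window=[60, 20] -> max=60
step 3: append 68 -> window=[20, 68] -> max=68
step 4: append 49 -> window=[68, 49] -> max=68
step 5: append 57 -> window=[49, 57] -> max=57
step 6: append 7 -> window=[57, 7] -> max=57
step 7: append 21 -> window=[7, 21] -> max=21
step 8: append 54 -> window=[21, 54] -> max=54
step 9: append 14 -> window=[54, 14] -> max=54
step 10: append 46 -> window=[14, 46] -> max=46
step 11: append 59 -> window=[46, 59] -> max=59
step 12: append 47 -> window=[59, 47] -> max=59
step 13: append 59 -> window=[47, 59] -> max=59
step 14: append 73 -> window=[59, 73] -> max=73
step 15: append 23 -> window=[73, 23] -> max=73
Window #14 max = 73

Answer: 73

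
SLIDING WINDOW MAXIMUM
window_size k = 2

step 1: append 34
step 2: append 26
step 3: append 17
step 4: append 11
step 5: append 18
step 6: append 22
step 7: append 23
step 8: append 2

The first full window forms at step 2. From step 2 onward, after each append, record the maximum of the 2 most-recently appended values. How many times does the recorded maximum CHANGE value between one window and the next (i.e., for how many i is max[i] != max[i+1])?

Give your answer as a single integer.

step 1: append 34 -> window=[34] (not full yet)
step 2: append 26 -> window=[34, 26] -> max=34
step 3: append 17 -> window=[26, 17] -> max=26
step 4: append 11 -> window=[17, 11] -> max=17
step 5: append 18 -> window=[11, 18] -> max=18
step 6: append 22 -> window=[18, 22] -> max=22
step 7: append 23 -> window=[22, 23] -> max=23
step 8: append 2 -> window=[23, 2] -> max=23
Recorded maximums: 34 26 17 18 22 23 23
Changes between consecutive maximums: 5

Answer: 5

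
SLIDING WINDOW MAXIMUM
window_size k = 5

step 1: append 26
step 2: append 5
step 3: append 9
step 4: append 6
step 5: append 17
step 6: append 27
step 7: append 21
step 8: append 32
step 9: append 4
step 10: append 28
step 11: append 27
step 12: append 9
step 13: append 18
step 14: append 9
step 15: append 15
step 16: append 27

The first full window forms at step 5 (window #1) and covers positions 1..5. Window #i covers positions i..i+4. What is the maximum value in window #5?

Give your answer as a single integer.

Answer: 32

Derivation:
step 1: append 26 -> window=[26] (not full yet)
step 2: append 5 -> window=[26, 5] (not full yet)
step 3: append 9 -> window=[26, 5, 9] (not full yet)
step 4: append 6 -> window=[26, 5, 9, 6] (not full yet)
step 5: append 17 -> window=[26, 5, 9, 6, 17] -> max=26
step 6: append 27 -> window=[5, 9, 6, 17, 27] -> max=27
step 7: append 21 -> window=[9, 6, 17, 27, 21] -> max=27
step 8: append 32 -> window=[6, 17, 27, 21, 32] -> max=32
step 9: append 4 -> window=[17, 27, 21, 32, 4] -> max=32
Window #5 max = 32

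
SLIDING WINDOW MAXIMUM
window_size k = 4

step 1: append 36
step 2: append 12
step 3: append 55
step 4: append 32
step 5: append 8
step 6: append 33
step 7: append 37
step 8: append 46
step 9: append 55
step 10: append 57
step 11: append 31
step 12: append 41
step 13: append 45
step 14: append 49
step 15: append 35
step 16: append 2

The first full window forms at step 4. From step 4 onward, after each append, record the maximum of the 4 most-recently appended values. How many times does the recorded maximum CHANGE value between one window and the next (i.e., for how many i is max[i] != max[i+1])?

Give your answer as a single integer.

step 1: append 36 -> window=[36] (not full yet)
step 2: append 12 -> window=[36, 12] (not full yet)
step 3: append 55 -> window=[36, 12, 55] (not full yet)
step 4: append 32 -> window=[36, 12, 55, 32] -> max=55
step 5: append 8 -> window=[12, 55, 32, 8] -> max=55
step 6: append 33 -> window=[55, 32, 8, 33] -> max=55
step 7: append 37 -> window=[32, 8, 33, 37] -> max=37
step 8: append 46 -> window=[8, 33, 37, 46] -> max=46
step 9: append 55 -> window=[33, 37, 46, 55] -> max=55
step 10: append 57 -> window=[37, 46, 55, 57] -> max=57
step 11: append 31 -> window=[46, 55, 57, 31] -> max=57
step 12: append 41 -> window=[55, 57, 31, 41] -> max=57
step 13: append 45 -> window=[57, 31, 41, 45] -> max=57
step 14: append 49 -> window=[31, 41, 45, 49] -> max=49
step 15: append 35 -> window=[41, 45, 49, 35] -> max=49
step 16: append 2 -> window=[45, 49, 35, 2] -> max=49
Recorded maximums: 55 55 55 37 46 55 57 57 57 57 49 49 49
Changes between consecutive maximums: 5

Answer: 5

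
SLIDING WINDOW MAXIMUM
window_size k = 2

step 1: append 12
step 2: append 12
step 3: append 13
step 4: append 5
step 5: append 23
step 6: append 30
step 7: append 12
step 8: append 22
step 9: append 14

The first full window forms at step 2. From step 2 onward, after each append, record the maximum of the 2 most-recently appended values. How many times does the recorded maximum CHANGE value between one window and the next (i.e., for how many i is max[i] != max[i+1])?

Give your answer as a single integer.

Answer: 4

Derivation:
step 1: append 12 -> window=[12] (not full yet)
step 2: append 12 -> window=[12, 12] -> max=12
step 3: append 13 -> window=[12, 13] -> max=13
step 4: append 5 -> window=[13, 5] -> max=13
step 5: append 23 -> window=[5, 23] -> max=23
step 6: append 30 -> window=[23, 30] -> max=30
step 7: append 12 -> window=[30, 12] -> max=30
step 8: append 22 -> window=[12, 22] -> max=22
step 9: append 14 -> window=[22, 14] -> max=22
Recorded maximums: 12 13 13 23 30 30 22 22
Changes between consecutive maximums: 4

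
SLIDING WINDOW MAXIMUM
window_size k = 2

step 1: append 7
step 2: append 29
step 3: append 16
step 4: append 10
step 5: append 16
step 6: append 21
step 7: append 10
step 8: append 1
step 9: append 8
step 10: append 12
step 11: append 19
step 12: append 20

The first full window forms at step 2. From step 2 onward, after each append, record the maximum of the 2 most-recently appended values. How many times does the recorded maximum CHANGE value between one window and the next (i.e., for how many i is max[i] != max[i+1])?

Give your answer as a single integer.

Answer: 7

Derivation:
step 1: append 7 -> window=[7] (not full yet)
step 2: append 29 -> window=[7, 29] -> max=29
step 3: append 16 -> window=[29, 16] -> max=29
step 4: append 10 -> window=[16, 10] -> max=16
step 5: append 16 -> window=[10, 16] -> max=16
step 6: append 21 -> window=[16, 21] -> max=21
step 7: append 10 -> window=[21, 10] -> max=21
step 8: append 1 -> window=[10, 1] -> max=10
step 9: append 8 -> window=[1, 8] -> max=8
step 10: append 12 -> window=[8, 12] -> max=12
step 11: append 19 -> window=[12, 19] -> max=19
step 12: append 20 -> window=[19, 20] -> max=20
Recorded maximums: 29 29 16 16 21 21 10 8 12 19 20
Changes between consecutive maximums: 7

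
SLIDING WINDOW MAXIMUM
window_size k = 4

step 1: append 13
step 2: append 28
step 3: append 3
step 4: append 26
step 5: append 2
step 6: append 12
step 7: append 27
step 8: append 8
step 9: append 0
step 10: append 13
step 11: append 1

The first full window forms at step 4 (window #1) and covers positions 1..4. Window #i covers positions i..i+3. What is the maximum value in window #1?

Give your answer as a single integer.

step 1: append 13 -> window=[13] (not full yet)
step 2: append 28 -> window=[13, 28] (not full yet)
step 3: append 3 -> window=[13, 28, 3] (not full yet)
step 4: append 26 -> window=[13, 28, 3, 26] -> max=28
Window #1 max = 28

Answer: 28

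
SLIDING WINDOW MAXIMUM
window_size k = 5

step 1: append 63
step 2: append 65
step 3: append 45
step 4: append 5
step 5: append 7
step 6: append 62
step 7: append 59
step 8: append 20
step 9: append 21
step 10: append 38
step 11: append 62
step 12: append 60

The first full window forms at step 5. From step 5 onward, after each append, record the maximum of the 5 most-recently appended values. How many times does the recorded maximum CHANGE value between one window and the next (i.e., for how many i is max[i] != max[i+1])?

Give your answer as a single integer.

Answer: 1

Derivation:
step 1: append 63 -> window=[63] (not full yet)
step 2: append 65 -> window=[63, 65] (not full yet)
step 3: append 45 -> window=[63, 65, 45] (not full yet)
step 4: append 5 -> window=[63, 65, 45, 5] (not full yet)
step 5: append 7 -> window=[63, 65, 45, 5, 7] -> max=65
step 6: append 62 -> window=[65, 45, 5, 7, 62] -> max=65
step 7: append 59 -> window=[45, 5, 7, 62, 59] -> max=62
step 8: append 20 -> window=[5, 7, 62, 59, 20] -> max=62
step 9: append 21 -> window=[7, 62, 59, 20, 21] -> max=62
step 10: append 38 -> window=[62, 59, 20, 21, 38] -> max=62
step 11: append 62 -> window=[59, 20, 21, 38, 62] -> max=62
step 12: append 60 -> window=[20, 21, 38, 62, 60] -> max=62
Recorded maximums: 65 65 62 62 62 62 62 62
Changes between consecutive maximums: 1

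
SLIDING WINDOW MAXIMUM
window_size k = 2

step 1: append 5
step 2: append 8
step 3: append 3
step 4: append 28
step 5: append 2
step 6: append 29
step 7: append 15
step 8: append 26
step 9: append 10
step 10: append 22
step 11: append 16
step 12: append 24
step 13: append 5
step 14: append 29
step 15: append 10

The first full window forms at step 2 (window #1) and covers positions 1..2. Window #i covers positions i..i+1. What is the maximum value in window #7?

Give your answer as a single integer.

Answer: 26

Derivation:
step 1: append 5 -> window=[5] (not full yet)
step 2: append 8 -> window=[5, 8] -> max=8
step 3: append 3 -> window=[8, 3] -> max=8
step 4: append 28 -> window=[3, 28] -> max=28
step 5: append 2 -> window=[28, 2] -> max=28
step 6: append 29 -> window=[2, 29] -> max=29
step 7: append 15 -> window=[29, 15] -> max=29
step 8: append 26 -> window=[15, 26] -> max=26
Window #7 max = 26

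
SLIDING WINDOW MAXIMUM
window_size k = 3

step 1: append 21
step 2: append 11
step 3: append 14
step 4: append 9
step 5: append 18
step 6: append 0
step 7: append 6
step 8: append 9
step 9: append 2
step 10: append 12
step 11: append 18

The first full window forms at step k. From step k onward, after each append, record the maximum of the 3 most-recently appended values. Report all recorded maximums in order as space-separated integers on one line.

Answer: 21 14 18 18 18 9 9 12 18

Derivation:
step 1: append 21 -> window=[21] (not full yet)
step 2: append 11 -> window=[21, 11] (not full yet)
step 3: append 14 -> window=[21, 11, 14] -> max=21
step 4: append 9 -> window=[11, 14, 9] -> max=14
step 5: append 18 -> window=[14, 9, 18] -> max=18
step 6: append 0 -> window=[9, 18, 0] -> max=18
step 7: append 6 -> window=[18, 0, 6] -> max=18
step 8: append 9 -> window=[0, 6, 9] -> max=9
step 9: append 2 -> window=[6, 9, 2] -> max=9
step 10: append 12 -> window=[9, 2, 12] -> max=12
step 11: append 18 -> window=[2, 12, 18] -> max=18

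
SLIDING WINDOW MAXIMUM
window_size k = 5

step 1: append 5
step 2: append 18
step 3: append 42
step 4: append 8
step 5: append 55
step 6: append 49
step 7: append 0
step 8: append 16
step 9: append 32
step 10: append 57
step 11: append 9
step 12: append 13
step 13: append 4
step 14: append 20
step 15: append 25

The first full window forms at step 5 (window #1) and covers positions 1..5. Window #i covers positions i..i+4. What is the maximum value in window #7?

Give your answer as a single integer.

step 1: append 5 -> window=[5] (not full yet)
step 2: append 18 -> window=[5, 18] (not full yet)
step 3: append 42 -> window=[5, 18, 42] (not full yet)
step 4: append 8 -> window=[5, 18, 42, 8] (not full yet)
step 5: append 55 -> window=[5, 18, 42, 8, 55] -> max=55
step 6: append 49 -> window=[18, 42, 8, 55, 49] -> max=55
step 7: append 0 -> window=[42, 8, 55, 49, 0] -> max=55
step 8: append 16 -> window=[8, 55, 49, 0, 16] -> max=55
step 9: append 32 -> window=[55, 49, 0, 16, 32] -> max=55
step 10: append 57 -> window=[49, 0, 16, 32, 57] -> max=57
step 11: append 9 -> window=[0, 16, 32, 57, 9] -> max=57
Window #7 max = 57

Answer: 57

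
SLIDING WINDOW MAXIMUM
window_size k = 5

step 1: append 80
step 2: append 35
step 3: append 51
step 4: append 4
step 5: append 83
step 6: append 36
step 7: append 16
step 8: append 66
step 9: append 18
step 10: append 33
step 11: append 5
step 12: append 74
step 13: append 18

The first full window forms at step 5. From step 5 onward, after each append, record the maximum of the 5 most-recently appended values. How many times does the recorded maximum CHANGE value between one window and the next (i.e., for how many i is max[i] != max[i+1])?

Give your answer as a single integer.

Answer: 2

Derivation:
step 1: append 80 -> window=[80] (not full yet)
step 2: append 35 -> window=[80, 35] (not full yet)
step 3: append 51 -> window=[80, 35, 51] (not full yet)
step 4: append 4 -> window=[80, 35, 51, 4] (not full yet)
step 5: append 83 -> window=[80, 35, 51, 4, 83] -> max=83
step 6: append 36 -> window=[35, 51, 4, 83, 36] -> max=83
step 7: append 16 -> window=[51, 4, 83, 36, 16] -> max=83
step 8: append 66 -> window=[4, 83, 36, 16, 66] -> max=83
step 9: append 18 -> window=[83, 36, 16, 66, 18] -> max=83
step 10: append 33 -> window=[36, 16, 66, 18, 33] -> max=66
step 11: append 5 -> window=[16, 66, 18, 33, 5] -> max=66
step 12: append 74 -> window=[66, 18, 33, 5, 74] -> max=74
step 13: append 18 -> window=[18, 33, 5, 74, 18] -> max=74
Recorded maximums: 83 83 83 83 83 66 66 74 74
Changes between consecutive maximums: 2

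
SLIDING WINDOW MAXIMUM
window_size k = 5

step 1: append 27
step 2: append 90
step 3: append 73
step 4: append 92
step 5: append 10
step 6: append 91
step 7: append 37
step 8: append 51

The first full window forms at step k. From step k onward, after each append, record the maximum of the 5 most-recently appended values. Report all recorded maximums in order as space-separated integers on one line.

step 1: append 27 -> window=[27] (not full yet)
step 2: append 90 -> window=[27, 90] (not full yet)
step 3: append 73 -> window=[27, 90, 73] (not full yet)
step 4: append 92 -> window=[27, 90, 73, 92] (not full yet)
step 5: append 10 -> window=[27, 90, 73, 92, 10] -> max=92
step 6: append 91 -> window=[90, 73, 92, 10, 91] -> max=92
step 7: append 37 -> window=[73, 92, 10, 91, 37] -> max=92
step 8: append 51 -> window=[92, 10, 91, 37, 51] -> max=92

Answer: 92 92 92 92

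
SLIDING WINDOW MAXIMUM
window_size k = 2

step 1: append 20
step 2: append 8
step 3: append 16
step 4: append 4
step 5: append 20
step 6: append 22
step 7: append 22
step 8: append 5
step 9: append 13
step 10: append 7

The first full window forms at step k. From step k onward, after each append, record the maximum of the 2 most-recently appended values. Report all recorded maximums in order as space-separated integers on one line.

step 1: append 20 -> window=[20] (not full yet)
step 2: append 8 -> window=[20, 8] -> max=20
step 3: append 16 -> window=[8, 16] -> max=16
step 4: append 4 -> window=[16, 4] -> max=16
step 5: append 20 -> window=[4, 20] -> max=20
step 6: append 22 -> window=[20, 22] -> max=22
step 7: append 22 -> window=[22, 22] -> max=22
step 8: append 5 -> window=[22, 5] -> max=22
step 9: append 13 -> window=[5, 13] -> max=13
step 10: append 7 -> window=[13, 7] -> max=13

Answer: 20 16 16 20 22 22 22 13 13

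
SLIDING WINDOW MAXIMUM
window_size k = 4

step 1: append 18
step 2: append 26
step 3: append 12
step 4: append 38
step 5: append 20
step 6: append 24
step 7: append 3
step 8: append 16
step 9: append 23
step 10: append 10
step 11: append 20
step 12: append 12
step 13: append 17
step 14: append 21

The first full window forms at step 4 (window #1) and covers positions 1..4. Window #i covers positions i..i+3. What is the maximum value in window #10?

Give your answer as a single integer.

step 1: append 18 -> window=[18] (not full yet)
step 2: append 26 -> window=[18, 26] (not full yet)
step 3: append 12 -> window=[18, 26, 12] (not full yet)
step 4: append 38 -> window=[18, 26, 12, 38] -> max=38
step 5: append 20 -> window=[26, 12, 38, 20] -> max=38
step 6: append 24 -> window=[12, 38, 20, 24] -> max=38
step 7: append 3 -> window=[38, 20, 24, 3] -> max=38
step 8: append 16 -> window=[20, 24, 3, 16] -> max=24
step 9: append 23 -> window=[24, 3, 16, 23] -> max=24
step 10: append 10 -> window=[3, 16, 23, 10] -> max=23
step 11: append 20 -> window=[16, 23, 10, 20] -> max=23
step 12: append 12 -> window=[23, 10, 20, 12] -> max=23
step 13: append 17 -> window=[10, 20, 12, 17] -> max=20
Window #10 max = 20

Answer: 20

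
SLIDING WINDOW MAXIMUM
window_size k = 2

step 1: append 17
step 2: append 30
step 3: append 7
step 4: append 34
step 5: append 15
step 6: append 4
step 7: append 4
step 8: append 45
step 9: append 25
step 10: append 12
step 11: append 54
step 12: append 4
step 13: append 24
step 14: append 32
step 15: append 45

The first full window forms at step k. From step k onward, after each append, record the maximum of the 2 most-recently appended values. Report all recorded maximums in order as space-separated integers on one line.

step 1: append 17 -> window=[17] (not full yet)
step 2: append 30 -> window=[17, 30] -> max=30
step 3: append 7 -> window=[30, 7] -> max=30
step 4: append 34 -> window=[7, 34] -> max=34
step 5: append 15 -> window=[34, 15] -> max=34
step 6: append 4 -> window=[15, 4] -> max=15
step 7: append 4 -> window=[4, 4] -> max=4
step 8: append 45 -> window=[4, 45] -> max=45
step 9: append 25 -> window=[45, 25] -> max=45
step 10: append 12 -> window=[25, 12] -> max=25
step 11: append 54 -> window=[12, 54] -> max=54
step 12: append 4 -> window=[54, 4] -> max=54
step 13: append 24 -> window=[4, 24] -> max=24
step 14: append 32 -> window=[24, 32] -> max=32
step 15: append 45 -> window=[32, 45] -> max=45

Answer: 30 30 34 34 15 4 45 45 25 54 54 24 32 45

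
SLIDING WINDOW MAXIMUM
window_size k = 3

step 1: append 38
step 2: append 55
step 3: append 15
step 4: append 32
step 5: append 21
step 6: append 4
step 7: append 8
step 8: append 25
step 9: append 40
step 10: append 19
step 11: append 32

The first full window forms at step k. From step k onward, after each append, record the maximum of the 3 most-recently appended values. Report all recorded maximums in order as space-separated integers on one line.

step 1: append 38 -> window=[38] (not full yet)
step 2: append 55 -> window=[38, 55] (not full yet)
step 3: append 15 -> window=[38, 55, 15] -> max=55
step 4: append 32 -> window=[55, 15, 32] -> max=55
step 5: append 21 -> window=[15, 32, 21] -> max=32
step 6: append 4 -> window=[32, 21, 4] -> max=32
step 7: append 8 -> window=[21, 4, 8] -> max=21
step 8: append 25 -> window=[4, 8, 25] -> max=25
step 9: append 40 -> window=[8, 25, 40] -> max=40
step 10: append 19 -> window=[25, 40, 19] -> max=40
step 11: append 32 -> window=[40, 19, 32] -> max=40

Answer: 55 55 32 32 21 25 40 40 40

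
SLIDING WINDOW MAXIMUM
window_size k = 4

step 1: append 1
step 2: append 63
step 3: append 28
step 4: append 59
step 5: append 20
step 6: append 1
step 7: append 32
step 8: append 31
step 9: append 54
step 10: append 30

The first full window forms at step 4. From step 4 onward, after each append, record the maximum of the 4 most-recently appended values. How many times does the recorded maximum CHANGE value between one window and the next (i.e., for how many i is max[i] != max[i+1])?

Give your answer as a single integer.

step 1: append 1 -> window=[1] (not full yet)
step 2: append 63 -> window=[1, 63] (not full yet)
step 3: append 28 -> window=[1, 63, 28] (not full yet)
step 4: append 59 -> window=[1, 63, 28, 59] -> max=63
step 5: append 20 -> window=[63, 28, 59, 20] -> max=63
step 6: append 1 -> window=[28, 59, 20, 1] -> max=59
step 7: append 32 -> window=[59, 20, 1, 32] -> max=59
step 8: append 31 -> window=[20, 1, 32, 31] -> max=32
step 9: append 54 -> window=[1, 32, 31, 54] -> max=54
step 10: append 30 -> window=[32, 31, 54, 30] -> max=54
Recorded maximums: 63 63 59 59 32 54 54
Changes between consecutive maximums: 3

Answer: 3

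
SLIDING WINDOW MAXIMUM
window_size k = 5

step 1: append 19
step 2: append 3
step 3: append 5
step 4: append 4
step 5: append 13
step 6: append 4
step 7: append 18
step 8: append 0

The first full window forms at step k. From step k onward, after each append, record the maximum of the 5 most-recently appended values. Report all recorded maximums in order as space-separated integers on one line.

Answer: 19 13 18 18

Derivation:
step 1: append 19 -> window=[19] (not full yet)
step 2: append 3 -> window=[19, 3] (not full yet)
step 3: append 5 -> window=[19, 3, 5] (not full yet)
step 4: append 4 -> window=[19, 3, 5, 4] (not full yet)
step 5: append 13 -> window=[19, 3, 5, 4, 13] -> max=19
step 6: append 4 -> window=[3, 5, 4, 13, 4] -> max=13
step 7: append 18 -> window=[5, 4, 13, 4, 18] -> max=18
step 8: append 0 -> window=[4, 13, 4, 18, 0] -> max=18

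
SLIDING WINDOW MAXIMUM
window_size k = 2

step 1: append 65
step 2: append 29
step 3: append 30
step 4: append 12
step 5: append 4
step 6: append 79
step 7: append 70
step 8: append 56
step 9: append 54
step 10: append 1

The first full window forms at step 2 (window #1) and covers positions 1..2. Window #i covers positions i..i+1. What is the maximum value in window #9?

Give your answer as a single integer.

step 1: append 65 -> window=[65] (not full yet)
step 2: append 29 -> window=[65, 29] -> max=65
step 3: append 30 -> window=[29, 30] -> max=30
step 4: append 12 -> window=[30, 12] -> max=30
step 5: append 4 -> window=[12, 4] -> max=12
step 6: append 79 -> window=[4, 79] -> max=79
step 7: append 70 -> window=[79, 70] -> max=79
step 8: append 56 -> window=[70, 56] -> max=70
step 9: append 54 -> window=[56, 54] -> max=56
step 10: append 1 -> window=[54, 1] -> max=54
Window #9 max = 54

Answer: 54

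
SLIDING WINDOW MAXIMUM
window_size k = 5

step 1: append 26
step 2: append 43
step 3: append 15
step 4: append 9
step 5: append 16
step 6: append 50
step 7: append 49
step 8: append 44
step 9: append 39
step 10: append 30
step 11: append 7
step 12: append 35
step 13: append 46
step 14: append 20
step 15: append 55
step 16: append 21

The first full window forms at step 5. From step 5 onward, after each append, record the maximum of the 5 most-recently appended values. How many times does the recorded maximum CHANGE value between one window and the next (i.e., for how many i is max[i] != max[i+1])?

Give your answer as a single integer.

step 1: append 26 -> window=[26] (not full yet)
step 2: append 43 -> window=[26, 43] (not full yet)
step 3: append 15 -> window=[26, 43, 15] (not full yet)
step 4: append 9 -> window=[26, 43, 15, 9] (not full yet)
step 5: append 16 -> window=[26, 43, 15, 9, 16] -> max=43
step 6: append 50 -> window=[43, 15, 9, 16, 50] -> max=50
step 7: append 49 -> window=[15, 9, 16, 50, 49] -> max=50
step 8: append 44 -> window=[9, 16, 50, 49, 44] -> max=50
step 9: append 39 -> window=[16, 50, 49, 44, 39] -> max=50
step 10: append 30 -> window=[50, 49, 44, 39, 30] -> max=50
step 11: append 7 -> window=[49, 44, 39, 30, 7] -> max=49
step 12: append 35 -> window=[44, 39, 30, 7, 35] -> max=44
step 13: append 46 -> window=[39, 30, 7, 35, 46] -> max=46
step 14: append 20 -> window=[30, 7, 35, 46, 20] -> max=46
step 15: append 55 -> window=[7, 35, 46, 20, 55] -> max=55
step 16: append 21 -> window=[35, 46, 20, 55, 21] -> max=55
Recorded maximums: 43 50 50 50 50 50 49 44 46 46 55 55
Changes between consecutive maximums: 5

Answer: 5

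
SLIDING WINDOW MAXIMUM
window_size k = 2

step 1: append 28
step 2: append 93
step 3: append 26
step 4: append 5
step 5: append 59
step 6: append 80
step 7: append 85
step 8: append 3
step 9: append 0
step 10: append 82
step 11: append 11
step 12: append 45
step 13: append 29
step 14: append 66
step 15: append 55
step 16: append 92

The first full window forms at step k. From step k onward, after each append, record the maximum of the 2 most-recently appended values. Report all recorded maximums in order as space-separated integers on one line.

Answer: 93 93 26 59 80 85 85 3 82 82 45 45 66 66 92

Derivation:
step 1: append 28 -> window=[28] (not full yet)
step 2: append 93 -> window=[28, 93] -> max=93
step 3: append 26 -> window=[93, 26] -> max=93
step 4: append 5 -> window=[26, 5] -> max=26
step 5: append 59 -> window=[5, 59] -> max=59
step 6: append 80 -> window=[59, 80] -> max=80
step 7: append 85 -> window=[80, 85] -> max=85
step 8: append 3 -> window=[85, 3] -> max=85
step 9: append 0 -> window=[3, 0] -> max=3
step 10: append 82 -> window=[0, 82] -> max=82
step 11: append 11 -> window=[82, 11] -> max=82
step 12: append 45 -> window=[11, 45] -> max=45
step 13: append 29 -> window=[45, 29] -> max=45
step 14: append 66 -> window=[29, 66] -> max=66
step 15: append 55 -> window=[66, 55] -> max=66
step 16: append 92 -> window=[55, 92] -> max=92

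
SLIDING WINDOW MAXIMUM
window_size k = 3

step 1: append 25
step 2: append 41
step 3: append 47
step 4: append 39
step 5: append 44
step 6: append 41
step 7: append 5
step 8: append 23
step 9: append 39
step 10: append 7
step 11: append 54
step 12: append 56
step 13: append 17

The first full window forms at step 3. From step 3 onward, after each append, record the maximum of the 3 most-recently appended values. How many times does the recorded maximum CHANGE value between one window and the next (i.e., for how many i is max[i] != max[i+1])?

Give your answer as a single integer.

Answer: 5

Derivation:
step 1: append 25 -> window=[25] (not full yet)
step 2: append 41 -> window=[25, 41] (not full yet)
step 3: append 47 -> window=[25, 41, 47] -> max=47
step 4: append 39 -> window=[41, 47, 39] -> max=47
step 5: append 44 -> window=[47, 39, 44] -> max=47
step 6: append 41 -> window=[39, 44, 41] -> max=44
step 7: append 5 -> window=[44, 41, 5] -> max=44
step 8: append 23 -> window=[41, 5, 23] -> max=41
step 9: append 39 -> window=[5, 23, 39] -> max=39
step 10: append 7 -> window=[23, 39, 7] -> max=39
step 11: append 54 -> window=[39, 7, 54] -> max=54
step 12: append 56 -> window=[7, 54, 56] -> max=56
step 13: append 17 -> window=[54, 56, 17] -> max=56
Recorded maximums: 47 47 47 44 44 41 39 39 54 56 56
Changes between consecutive maximums: 5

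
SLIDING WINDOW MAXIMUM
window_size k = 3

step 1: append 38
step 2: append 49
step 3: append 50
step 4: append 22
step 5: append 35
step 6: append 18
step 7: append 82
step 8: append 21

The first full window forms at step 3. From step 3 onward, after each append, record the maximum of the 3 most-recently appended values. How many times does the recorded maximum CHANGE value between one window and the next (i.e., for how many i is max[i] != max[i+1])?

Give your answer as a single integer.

step 1: append 38 -> window=[38] (not full yet)
step 2: append 49 -> window=[38, 49] (not full yet)
step 3: append 50 -> window=[38, 49, 50] -> max=50
step 4: append 22 -> window=[49, 50, 22] -> max=50
step 5: append 35 -> window=[50, 22, 35] -> max=50
step 6: append 18 -> window=[22, 35, 18] -> max=35
step 7: append 82 -> window=[35, 18, 82] -> max=82
step 8: append 21 -> window=[18, 82, 21] -> max=82
Recorded maximums: 50 50 50 35 82 82
Changes between consecutive maximums: 2

Answer: 2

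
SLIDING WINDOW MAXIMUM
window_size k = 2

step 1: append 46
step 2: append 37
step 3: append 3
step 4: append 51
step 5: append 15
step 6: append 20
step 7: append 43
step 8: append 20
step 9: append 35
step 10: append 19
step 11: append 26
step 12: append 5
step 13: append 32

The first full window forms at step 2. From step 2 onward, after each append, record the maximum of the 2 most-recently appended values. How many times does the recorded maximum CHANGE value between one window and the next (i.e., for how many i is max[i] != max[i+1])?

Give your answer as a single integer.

Answer: 7

Derivation:
step 1: append 46 -> window=[46] (not full yet)
step 2: append 37 -> window=[46, 37] -> max=46
step 3: append 3 -> window=[37, 3] -> max=37
step 4: append 51 -> window=[3, 51] -> max=51
step 5: append 15 -> window=[51, 15] -> max=51
step 6: append 20 -> window=[15, 20] -> max=20
step 7: append 43 -> window=[20, 43] -> max=43
step 8: append 20 -> window=[43, 20] -> max=43
step 9: append 35 -> window=[20, 35] -> max=35
step 10: append 19 -> window=[35, 19] -> max=35
step 11: append 26 -> window=[19, 26] -> max=26
step 12: append 5 -> window=[26, 5] -> max=26
step 13: append 32 -> window=[5, 32] -> max=32
Recorded maximums: 46 37 51 51 20 43 43 35 35 26 26 32
Changes between consecutive maximums: 7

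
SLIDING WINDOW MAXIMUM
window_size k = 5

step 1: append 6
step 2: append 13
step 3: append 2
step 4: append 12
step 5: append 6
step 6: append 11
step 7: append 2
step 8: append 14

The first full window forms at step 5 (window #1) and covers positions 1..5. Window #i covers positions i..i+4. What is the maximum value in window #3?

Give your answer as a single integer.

Answer: 12

Derivation:
step 1: append 6 -> window=[6] (not full yet)
step 2: append 13 -> window=[6, 13] (not full yet)
step 3: append 2 -> window=[6, 13, 2] (not full yet)
step 4: append 12 -> window=[6, 13, 2, 12] (not full yet)
step 5: append 6 -> window=[6, 13, 2, 12, 6] -> max=13
step 6: append 11 -> window=[13, 2, 12, 6, 11] -> max=13
step 7: append 2 -> window=[2, 12, 6, 11, 2] -> max=12
Window #3 max = 12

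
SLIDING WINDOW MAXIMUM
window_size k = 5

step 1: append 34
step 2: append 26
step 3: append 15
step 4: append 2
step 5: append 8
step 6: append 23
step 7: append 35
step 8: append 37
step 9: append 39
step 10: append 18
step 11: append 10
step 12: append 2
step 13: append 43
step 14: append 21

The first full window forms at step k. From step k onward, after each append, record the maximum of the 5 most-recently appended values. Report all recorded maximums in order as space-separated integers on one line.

step 1: append 34 -> window=[34] (not full yet)
step 2: append 26 -> window=[34, 26] (not full yet)
step 3: append 15 -> window=[34, 26, 15] (not full yet)
step 4: append 2 -> window=[34, 26, 15, 2] (not full yet)
step 5: append 8 -> window=[34, 26, 15, 2, 8] -> max=34
step 6: append 23 -> window=[26, 15, 2, 8, 23] -> max=26
step 7: append 35 -> window=[15, 2, 8, 23, 35] -> max=35
step 8: append 37 -> window=[2, 8, 23, 35, 37] -> max=37
step 9: append 39 -> window=[8, 23, 35, 37, 39] -> max=39
step 10: append 18 -> window=[23, 35, 37, 39, 18] -> max=39
step 11: append 10 -> window=[35, 37, 39, 18, 10] -> max=39
step 12: append 2 -> window=[37, 39, 18, 10, 2] -> max=39
step 13: append 43 -> window=[39, 18, 10, 2, 43] -> max=43
step 14: append 21 -> window=[18, 10, 2, 43, 21] -> max=43

Answer: 34 26 35 37 39 39 39 39 43 43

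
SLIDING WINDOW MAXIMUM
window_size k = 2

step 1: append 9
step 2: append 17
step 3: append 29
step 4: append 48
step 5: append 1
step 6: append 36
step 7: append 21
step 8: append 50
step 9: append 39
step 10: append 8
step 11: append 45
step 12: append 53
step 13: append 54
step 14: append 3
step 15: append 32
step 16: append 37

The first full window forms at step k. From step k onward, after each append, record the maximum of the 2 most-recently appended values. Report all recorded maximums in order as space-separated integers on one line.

Answer: 17 29 48 48 36 36 50 50 39 45 53 54 54 32 37

Derivation:
step 1: append 9 -> window=[9] (not full yet)
step 2: append 17 -> window=[9, 17] -> max=17
step 3: append 29 -> window=[17, 29] -> max=29
step 4: append 48 -> window=[29, 48] -> max=48
step 5: append 1 -> window=[48, 1] -> max=48
step 6: append 36 -> window=[1, 36] -> max=36
step 7: append 21 -> window=[36, 21] -> max=36
step 8: append 50 -> window=[21, 50] -> max=50
step 9: append 39 -> window=[50, 39] -> max=50
step 10: append 8 -> window=[39, 8] -> max=39
step 11: append 45 -> window=[8, 45] -> max=45
step 12: append 53 -> window=[45, 53] -> max=53
step 13: append 54 -> window=[53, 54] -> max=54
step 14: append 3 -> window=[54, 3] -> max=54
step 15: append 32 -> window=[3, 32] -> max=32
step 16: append 37 -> window=[32, 37] -> max=37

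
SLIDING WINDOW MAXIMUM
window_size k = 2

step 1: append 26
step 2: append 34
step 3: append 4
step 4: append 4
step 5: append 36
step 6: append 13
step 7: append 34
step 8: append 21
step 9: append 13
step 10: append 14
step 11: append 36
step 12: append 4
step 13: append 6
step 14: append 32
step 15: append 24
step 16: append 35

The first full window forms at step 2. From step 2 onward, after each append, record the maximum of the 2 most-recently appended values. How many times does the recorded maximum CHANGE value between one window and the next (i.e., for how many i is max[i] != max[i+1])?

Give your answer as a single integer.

step 1: append 26 -> window=[26] (not full yet)
step 2: append 34 -> window=[26, 34] -> max=34
step 3: append 4 -> window=[34, 4] -> max=34
step 4: append 4 -> window=[4, 4] -> max=4
step 5: append 36 -> window=[4, 36] -> max=36
step 6: append 13 -> window=[36, 13] -> max=36
step 7: append 34 -> window=[13, 34] -> max=34
step 8: append 21 -> window=[34, 21] -> max=34
step 9: append 13 -> window=[21, 13] -> max=21
step 10: append 14 -> window=[13, 14] -> max=14
step 11: append 36 -> window=[14, 36] -> max=36
step 12: append 4 -> window=[36, 4] -> max=36
step 13: append 6 -> window=[4, 6] -> max=6
step 14: append 32 -> window=[6, 32] -> max=32
step 15: append 24 -> window=[32, 24] -> max=32
step 16: append 35 -> window=[24, 35] -> max=35
Recorded maximums: 34 34 4 36 36 34 34 21 14 36 36 6 32 32 35
Changes between consecutive maximums: 9

Answer: 9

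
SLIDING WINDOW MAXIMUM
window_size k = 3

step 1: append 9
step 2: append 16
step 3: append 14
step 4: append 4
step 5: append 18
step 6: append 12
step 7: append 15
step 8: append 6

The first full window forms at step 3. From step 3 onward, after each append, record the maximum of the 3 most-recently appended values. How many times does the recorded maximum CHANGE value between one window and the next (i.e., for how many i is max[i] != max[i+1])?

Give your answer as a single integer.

step 1: append 9 -> window=[9] (not full yet)
step 2: append 16 -> window=[9, 16] (not full yet)
step 3: append 14 -> window=[9, 16, 14] -> max=16
step 4: append 4 -> window=[16, 14, 4] -> max=16
step 5: append 18 -> window=[14, 4, 18] -> max=18
step 6: append 12 -> window=[4, 18, 12] -> max=18
step 7: append 15 -> window=[18, 12, 15] -> max=18
step 8: append 6 -> window=[12, 15, 6] -> max=15
Recorded maximums: 16 16 18 18 18 15
Changes between consecutive maximums: 2

Answer: 2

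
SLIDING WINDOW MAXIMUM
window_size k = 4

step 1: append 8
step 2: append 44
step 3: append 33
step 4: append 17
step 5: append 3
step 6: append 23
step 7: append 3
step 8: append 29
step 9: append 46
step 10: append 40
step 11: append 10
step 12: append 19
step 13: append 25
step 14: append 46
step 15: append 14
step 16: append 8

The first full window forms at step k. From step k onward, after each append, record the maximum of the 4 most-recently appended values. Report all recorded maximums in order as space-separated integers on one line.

Answer: 44 44 33 23 29 46 46 46 46 40 46 46 46

Derivation:
step 1: append 8 -> window=[8] (not full yet)
step 2: append 44 -> window=[8, 44] (not full yet)
step 3: append 33 -> window=[8, 44, 33] (not full yet)
step 4: append 17 -> window=[8, 44, 33, 17] -> max=44
step 5: append 3 -> window=[44, 33, 17, 3] -> max=44
step 6: append 23 -> window=[33, 17, 3, 23] -> max=33
step 7: append 3 -> window=[17, 3, 23, 3] -> max=23
step 8: append 29 -> window=[3, 23, 3, 29] -> max=29
step 9: append 46 -> window=[23, 3, 29, 46] -> max=46
step 10: append 40 -> window=[3, 29, 46, 40] -> max=46
step 11: append 10 -> window=[29, 46, 40, 10] -> max=46
step 12: append 19 -> window=[46, 40, 10, 19] -> max=46
step 13: append 25 -> window=[40, 10, 19, 25] -> max=40
step 14: append 46 -> window=[10, 19, 25, 46] -> max=46
step 15: append 14 -> window=[19, 25, 46, 14] -> max=46
step 16: append 8 -> window=[25, 46, 14, 8] -> max=46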